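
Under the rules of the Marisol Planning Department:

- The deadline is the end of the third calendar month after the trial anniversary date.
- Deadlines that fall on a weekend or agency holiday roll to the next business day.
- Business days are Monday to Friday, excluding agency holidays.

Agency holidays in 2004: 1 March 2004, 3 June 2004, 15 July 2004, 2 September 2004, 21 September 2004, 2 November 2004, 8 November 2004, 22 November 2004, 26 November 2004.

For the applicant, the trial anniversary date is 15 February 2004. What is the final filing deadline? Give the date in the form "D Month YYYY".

3 months after 15 February 2004 falls in May 2004; the last day of that month is 31 May 2004.
31 May 2004 falls on a Monday, which is a business day, so no adjustment is needed.
The final due date is 31 May 2004.

31 May 2004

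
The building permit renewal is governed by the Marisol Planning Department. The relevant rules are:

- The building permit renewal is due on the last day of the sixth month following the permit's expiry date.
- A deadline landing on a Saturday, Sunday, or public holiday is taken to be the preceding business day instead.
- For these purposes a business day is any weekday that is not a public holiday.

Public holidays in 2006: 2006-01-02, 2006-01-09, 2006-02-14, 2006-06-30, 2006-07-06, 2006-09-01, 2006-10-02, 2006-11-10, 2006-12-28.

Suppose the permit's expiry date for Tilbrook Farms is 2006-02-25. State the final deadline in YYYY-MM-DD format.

2006-08-31

6 months after 2006-02-25 falls in August 2006; the last day of that month is 2006-08-31.
2006-08-31 (Thursday) is already a business day.
So the filing is due 2006-08-31.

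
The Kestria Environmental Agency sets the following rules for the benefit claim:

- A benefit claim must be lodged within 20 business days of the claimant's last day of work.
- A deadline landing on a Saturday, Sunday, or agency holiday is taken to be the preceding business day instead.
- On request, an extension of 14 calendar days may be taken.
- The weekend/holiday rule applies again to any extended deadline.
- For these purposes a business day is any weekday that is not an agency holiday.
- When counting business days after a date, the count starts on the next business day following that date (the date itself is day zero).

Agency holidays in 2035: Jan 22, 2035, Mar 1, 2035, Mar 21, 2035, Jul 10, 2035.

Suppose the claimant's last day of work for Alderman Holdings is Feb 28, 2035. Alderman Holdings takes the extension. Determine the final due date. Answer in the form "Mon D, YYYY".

Apr 13, 2035

Counting 20 business days after Feb 28, 2035 (skipping weekends and listed holidays) reaches Mar 30, 2035.
Mar 30, 2035 is a Friday and not a listed holiday, so it stands.
Add the 14 calendar-day extension to Mar 30, 2035: Apr 13, 2035.
Apr 13, 2035 falls on a Friday, which is a business day, so no adjustment is needed.
Final deadline: Apr 13, 2035.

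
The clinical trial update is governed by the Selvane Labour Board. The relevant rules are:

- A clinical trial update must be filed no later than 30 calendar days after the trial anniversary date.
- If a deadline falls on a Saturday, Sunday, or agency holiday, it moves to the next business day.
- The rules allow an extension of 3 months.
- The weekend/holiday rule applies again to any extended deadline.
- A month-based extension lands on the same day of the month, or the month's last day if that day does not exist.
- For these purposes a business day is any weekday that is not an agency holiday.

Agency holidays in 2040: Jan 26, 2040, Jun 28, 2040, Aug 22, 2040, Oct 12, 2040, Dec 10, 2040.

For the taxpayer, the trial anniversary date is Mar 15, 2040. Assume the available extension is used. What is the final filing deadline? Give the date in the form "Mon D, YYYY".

Jul 16, 2040

Trigger date Mar 15, 2040 + 30 calendar days = Apr 14, 2040.
Apr 14, 2040 falls on a Saturday. Rolling to the next business day gives Apr 16, 2040, a Monday.
Add 3 months to Apr 16, 2040: Jul 16, 2040.
Jul 16, 2040 falls on a Monday, which is a business day, so no adjustment is needed.
Deadline: Jul 16, 2040.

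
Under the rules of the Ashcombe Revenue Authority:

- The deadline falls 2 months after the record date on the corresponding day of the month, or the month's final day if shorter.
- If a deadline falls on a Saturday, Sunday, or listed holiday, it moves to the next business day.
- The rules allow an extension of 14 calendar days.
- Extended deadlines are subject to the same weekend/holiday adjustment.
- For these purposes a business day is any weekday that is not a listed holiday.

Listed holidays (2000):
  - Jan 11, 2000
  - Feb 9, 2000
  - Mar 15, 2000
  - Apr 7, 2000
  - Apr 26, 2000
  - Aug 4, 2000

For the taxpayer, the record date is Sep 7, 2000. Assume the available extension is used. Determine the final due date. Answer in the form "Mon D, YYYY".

Moving 2 months forward from Sep 7, 2000 on the corresponding day gives Nov 7, 2000.
Nov 7, 2000 is a Tuesday and not a listed holiday, so it stands.
Add the 14 calendar-day extension to Nov 7, 2000: Nov 21, 2000.
Since Nov 21, 2000 is a Tuesday and not a holiday, the date is unchanged.
So the filing is due Nov 21, 2000.

Nov 21, 2000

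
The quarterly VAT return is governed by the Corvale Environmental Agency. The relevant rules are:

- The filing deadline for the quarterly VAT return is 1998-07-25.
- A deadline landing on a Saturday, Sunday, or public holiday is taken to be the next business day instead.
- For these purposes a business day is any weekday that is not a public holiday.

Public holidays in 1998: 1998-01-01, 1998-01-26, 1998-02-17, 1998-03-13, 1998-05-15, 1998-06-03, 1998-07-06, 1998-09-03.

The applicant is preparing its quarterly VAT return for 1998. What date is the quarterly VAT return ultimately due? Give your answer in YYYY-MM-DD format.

1998-07-27

The stated deadline is 1998-07-25.
1998-07-25 falls on a Saturday. Rolling to the next business day gives 1998-07-27, a Monday.
Deadline: 1998-07-27.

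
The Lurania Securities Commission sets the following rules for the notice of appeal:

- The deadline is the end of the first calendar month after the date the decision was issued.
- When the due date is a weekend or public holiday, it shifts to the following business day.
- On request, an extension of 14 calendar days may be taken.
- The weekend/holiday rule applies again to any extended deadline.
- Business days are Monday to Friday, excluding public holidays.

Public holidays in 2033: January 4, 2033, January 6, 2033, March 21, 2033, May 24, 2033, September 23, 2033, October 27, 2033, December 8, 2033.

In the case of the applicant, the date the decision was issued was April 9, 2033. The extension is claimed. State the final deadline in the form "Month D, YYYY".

1 month after April 9, 2033 falls in May 2033; the last day of that month is May 31, 2033.
May 31, 2033 is a Tuesday and not a listed holiday, so it stands.
The 14-calendar-day extension moves the deadline from May 31, 2033 to June 14, 2033.
June 14, 2033 (Tuesday) is already a business day.
Final deadline: June 14, 2033.

June 14, 2033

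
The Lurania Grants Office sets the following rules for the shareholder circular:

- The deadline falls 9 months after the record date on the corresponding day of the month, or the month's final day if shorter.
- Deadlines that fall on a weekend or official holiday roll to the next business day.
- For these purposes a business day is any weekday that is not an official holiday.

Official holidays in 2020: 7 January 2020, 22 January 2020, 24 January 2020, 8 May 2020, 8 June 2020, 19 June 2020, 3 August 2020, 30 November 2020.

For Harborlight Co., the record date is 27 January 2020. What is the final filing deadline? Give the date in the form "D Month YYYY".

9 months after 27 January 2020, on the same day of the month, is 27 October 2020.
27 October 2020 (Tuesday) is already a business day.
The final due date is 27 October 2020.

27 October 2020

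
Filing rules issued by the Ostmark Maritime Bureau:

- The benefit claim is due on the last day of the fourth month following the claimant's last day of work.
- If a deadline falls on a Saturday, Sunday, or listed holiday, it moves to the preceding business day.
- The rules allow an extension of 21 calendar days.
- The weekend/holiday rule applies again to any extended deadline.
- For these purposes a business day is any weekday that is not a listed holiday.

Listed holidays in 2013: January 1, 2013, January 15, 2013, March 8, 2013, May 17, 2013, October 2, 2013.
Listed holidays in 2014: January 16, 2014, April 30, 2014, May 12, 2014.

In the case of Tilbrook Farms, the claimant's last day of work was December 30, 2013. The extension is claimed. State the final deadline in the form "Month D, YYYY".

4 months after December 30, 2013 is April 2014; that month ends on April 30, 2014.
April 30, 2014 is a listed holiday, so it moves to the preceding business day, April 29, 2014 (Tuesday).
Add the 21 calendar-day extension to April 29, 2014: May 20, 2014.
Since May 20, 2014 is a Tuesday and not a holiday, the date is unchanged.
So the filing is due May 20, 2014.

May 20, 2014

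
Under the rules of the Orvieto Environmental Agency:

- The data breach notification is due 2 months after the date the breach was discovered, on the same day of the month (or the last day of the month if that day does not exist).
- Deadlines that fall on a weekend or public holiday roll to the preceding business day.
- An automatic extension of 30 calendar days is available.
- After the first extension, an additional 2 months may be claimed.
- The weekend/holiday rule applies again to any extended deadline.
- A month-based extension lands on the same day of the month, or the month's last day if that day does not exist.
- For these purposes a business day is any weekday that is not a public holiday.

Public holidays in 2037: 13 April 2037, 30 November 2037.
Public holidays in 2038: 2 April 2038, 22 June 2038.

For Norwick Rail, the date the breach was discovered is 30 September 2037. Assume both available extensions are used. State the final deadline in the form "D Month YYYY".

25 February 2038

2 months from 30 September 2037 is 30 November 2037.
30 November 2037 is a listed holiday; the preceding business day is 27 November 2037 (Friday).
With the 30-day extension, 27 November 2037 becomes 27 December 2037.
27 December 2037 falls on a Sunday. Rolling to the preceding business day gives 25 December 2037, a Friday.
Add 2 months to 25 December 2037: 25 February 2038.
25 February 2038 (Thursday) is already a business day.
So the filing is due 25 February 2038.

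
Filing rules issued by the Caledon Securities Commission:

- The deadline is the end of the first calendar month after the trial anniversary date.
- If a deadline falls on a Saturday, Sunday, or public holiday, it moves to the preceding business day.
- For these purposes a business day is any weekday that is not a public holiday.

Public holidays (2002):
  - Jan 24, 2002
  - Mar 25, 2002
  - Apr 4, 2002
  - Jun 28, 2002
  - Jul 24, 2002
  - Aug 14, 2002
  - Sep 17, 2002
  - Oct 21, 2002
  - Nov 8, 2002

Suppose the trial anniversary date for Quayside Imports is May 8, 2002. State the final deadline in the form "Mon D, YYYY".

Jun 27, 2002

The first month after May 8, 2002 is June 2002, whose last day is Jun 30, 2002.
Because Jun 30, 2002 is a Sunday, the deadline becomes Jun 27, 2002 (Thursday).
The final due date is Jun 27, 2002.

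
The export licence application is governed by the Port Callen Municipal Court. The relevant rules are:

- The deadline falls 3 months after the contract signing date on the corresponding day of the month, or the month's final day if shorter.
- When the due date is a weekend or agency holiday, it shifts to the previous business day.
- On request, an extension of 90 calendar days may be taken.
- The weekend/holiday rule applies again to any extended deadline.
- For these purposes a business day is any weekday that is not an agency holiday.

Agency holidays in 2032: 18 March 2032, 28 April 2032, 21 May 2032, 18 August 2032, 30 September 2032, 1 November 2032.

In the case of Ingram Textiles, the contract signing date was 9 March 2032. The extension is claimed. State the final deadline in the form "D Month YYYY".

7 September 2032

3 months after 9 March 2032, on the same day of the month, is 9 June 2032.
9 June 2032 is a Wednesday and not a listed holiday, so it stands.
Add the 90 calendar-day extension to 9 June 2032: 7 September 2032.
Since 7 September 2032 is a Tuesday and not a holiday, the date is unchanged.
Deadline: 7 September 2032.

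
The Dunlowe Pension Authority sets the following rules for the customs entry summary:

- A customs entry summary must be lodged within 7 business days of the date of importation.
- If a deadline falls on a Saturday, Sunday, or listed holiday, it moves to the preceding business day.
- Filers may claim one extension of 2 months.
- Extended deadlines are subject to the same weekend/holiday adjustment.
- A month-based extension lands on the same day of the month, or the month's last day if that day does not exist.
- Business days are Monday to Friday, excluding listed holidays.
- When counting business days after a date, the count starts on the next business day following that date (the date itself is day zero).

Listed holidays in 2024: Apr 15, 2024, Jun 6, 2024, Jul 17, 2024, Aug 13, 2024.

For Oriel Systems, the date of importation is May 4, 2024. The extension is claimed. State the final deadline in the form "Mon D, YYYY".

7 business days after May 4, 2024, excluding weekends and holidays, is May 14, 2024.
Since May 14, 2024 is a Tuesday and not a holiday, the date is unchanged.
Applying the 2 months extension: 2 months after May 14, 2024 is Jul 14, 2024.
Jul 14, 2024 is a Sunday; the preceding business day is Jul 12, 2024 (Friday).
The final due date is Jul 12, 2024.

Jul 12, 2024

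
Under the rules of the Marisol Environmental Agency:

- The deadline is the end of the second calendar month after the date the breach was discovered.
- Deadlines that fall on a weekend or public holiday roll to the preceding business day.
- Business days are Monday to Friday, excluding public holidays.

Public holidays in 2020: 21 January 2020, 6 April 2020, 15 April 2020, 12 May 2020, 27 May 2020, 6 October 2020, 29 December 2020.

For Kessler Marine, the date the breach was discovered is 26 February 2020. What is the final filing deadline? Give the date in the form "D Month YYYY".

2 months after 26 February 2020 falls in April 2020; the last day of that month is 30 April 2020.
30 April 2020 is a Thursday and not a listed holiday, so it stands.
The final due date is 30 April 2020.

30 April 2020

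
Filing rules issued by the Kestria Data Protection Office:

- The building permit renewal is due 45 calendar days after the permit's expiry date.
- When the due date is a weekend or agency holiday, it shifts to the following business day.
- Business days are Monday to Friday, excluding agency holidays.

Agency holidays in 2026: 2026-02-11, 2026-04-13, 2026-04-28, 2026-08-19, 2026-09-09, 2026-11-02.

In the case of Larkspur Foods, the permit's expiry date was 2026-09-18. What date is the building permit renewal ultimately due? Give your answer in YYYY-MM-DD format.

Trigger date 2026-09-18 + 45 calendar days = 2026-11-02.
Because 2026-11-02 is a listed holiday, the deadline becomes 2026-11-03 (Tuesday).
Deadline: 2026-11-03.

2026-11-03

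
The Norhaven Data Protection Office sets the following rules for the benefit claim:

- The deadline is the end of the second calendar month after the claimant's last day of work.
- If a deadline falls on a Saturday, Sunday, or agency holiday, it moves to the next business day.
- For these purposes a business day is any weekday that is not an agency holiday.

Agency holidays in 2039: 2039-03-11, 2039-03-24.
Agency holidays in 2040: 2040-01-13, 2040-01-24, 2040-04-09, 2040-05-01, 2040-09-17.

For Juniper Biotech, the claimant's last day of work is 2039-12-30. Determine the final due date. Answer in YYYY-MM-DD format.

2040-02-29

2 months after 2039-12-30 falls in February 2040; the last day of that month is 2040-02-29.
2040-02-29 (Wednesday) is already a business day.
Final deadline: 2040-02-29.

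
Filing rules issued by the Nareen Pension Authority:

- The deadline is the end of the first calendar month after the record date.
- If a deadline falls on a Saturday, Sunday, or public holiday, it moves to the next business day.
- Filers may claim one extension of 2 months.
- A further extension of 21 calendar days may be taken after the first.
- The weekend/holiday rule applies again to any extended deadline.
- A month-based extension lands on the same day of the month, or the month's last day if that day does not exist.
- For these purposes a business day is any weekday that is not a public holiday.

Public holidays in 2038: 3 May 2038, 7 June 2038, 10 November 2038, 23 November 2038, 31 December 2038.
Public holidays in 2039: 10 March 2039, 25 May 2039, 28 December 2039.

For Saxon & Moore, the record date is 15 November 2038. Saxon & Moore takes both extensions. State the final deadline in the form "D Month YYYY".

1 month after 15 November 2038 is December 2038; that month ends on 31 December 2038.
31 December 2038 is a listed holiday, so it moves to the next business day, 3 January 2039 (Monday).
The 2 months extension carries 3 January 2039 to 3 March 2039.
3 March 2039 (Thursday) is already a business day.
With the 21-day extension, 3 March 2039 becomes 24 March 2039.
24 March 2039 is a Thursday and not a listed holiday, so it stands.
The final due date is 24 March 2039.

24 March 2039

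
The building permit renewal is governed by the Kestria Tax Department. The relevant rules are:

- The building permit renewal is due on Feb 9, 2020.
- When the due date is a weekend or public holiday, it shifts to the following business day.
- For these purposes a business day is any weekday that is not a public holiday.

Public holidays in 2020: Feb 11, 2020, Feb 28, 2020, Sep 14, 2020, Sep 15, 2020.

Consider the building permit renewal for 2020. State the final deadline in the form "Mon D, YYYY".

Feb 10, 2020

Start from the fixed due date, Feb 9, 2020.
Feb 9, 2020 is a Sunday; the next business day is Feb 10, 2020 (Monday).
So the filing is due Feb 10, 2020.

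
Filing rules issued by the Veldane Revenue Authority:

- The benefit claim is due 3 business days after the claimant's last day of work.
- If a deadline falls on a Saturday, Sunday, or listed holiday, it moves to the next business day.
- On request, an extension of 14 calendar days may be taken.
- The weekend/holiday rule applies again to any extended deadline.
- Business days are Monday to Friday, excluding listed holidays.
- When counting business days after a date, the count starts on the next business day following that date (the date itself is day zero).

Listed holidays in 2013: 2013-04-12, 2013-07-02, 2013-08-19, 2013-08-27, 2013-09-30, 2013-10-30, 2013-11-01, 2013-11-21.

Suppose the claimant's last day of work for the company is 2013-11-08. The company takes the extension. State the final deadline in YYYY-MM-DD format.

3 business days after 2013-11-08, excluding weekends and holidays, is 2013-11-13.
2013-11-13 is a Wednesday and not a listed holiday, so it stands.
With the 14-day extension, 2013-11-13 becomes 2013-11-27.
2013-11-27 (Wednesday) is already a business day.
The final due date is 2013-11-27.

2013-11-27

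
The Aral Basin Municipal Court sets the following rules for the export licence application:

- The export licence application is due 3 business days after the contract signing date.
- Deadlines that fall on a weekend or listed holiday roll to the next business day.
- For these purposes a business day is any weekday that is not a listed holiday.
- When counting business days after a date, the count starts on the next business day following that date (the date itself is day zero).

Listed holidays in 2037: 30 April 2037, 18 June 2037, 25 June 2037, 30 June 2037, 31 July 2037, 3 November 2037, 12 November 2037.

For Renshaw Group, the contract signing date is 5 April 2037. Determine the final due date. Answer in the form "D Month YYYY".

Counting 3 business days after 5 April 2037 (skipping weekends and listed holidays) reaches 8 April 2037.
Since 8 April 2037 is a Wednesday and not a holiday, the date is unchanged.
Deadline: 8 April 2037.

8 April 2037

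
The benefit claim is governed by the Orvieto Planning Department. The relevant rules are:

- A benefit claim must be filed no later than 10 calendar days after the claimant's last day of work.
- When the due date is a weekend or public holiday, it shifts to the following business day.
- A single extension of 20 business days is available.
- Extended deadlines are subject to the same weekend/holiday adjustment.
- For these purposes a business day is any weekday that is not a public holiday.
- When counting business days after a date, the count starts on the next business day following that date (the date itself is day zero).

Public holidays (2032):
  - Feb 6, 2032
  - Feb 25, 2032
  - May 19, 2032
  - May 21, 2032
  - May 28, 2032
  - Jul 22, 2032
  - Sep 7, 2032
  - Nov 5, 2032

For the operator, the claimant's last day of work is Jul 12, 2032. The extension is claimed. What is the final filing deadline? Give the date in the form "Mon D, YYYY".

Aug 20, 2032

From Jul 12, 2032, 10 calendar days later is Jul 22, 2032.
Because Jul 22, 2032 is a listed holiday, the deadline becomes Jul 23, 2032 (Friday).
Applying the 20-business-day extension: 20 business days after Jul 23, 2032 is Aug 20, 2032.
Aug 20, 2032 falls on a Friday, which is a business day, so no adjustment is needed.
So the filing is due Aug 20, 2032.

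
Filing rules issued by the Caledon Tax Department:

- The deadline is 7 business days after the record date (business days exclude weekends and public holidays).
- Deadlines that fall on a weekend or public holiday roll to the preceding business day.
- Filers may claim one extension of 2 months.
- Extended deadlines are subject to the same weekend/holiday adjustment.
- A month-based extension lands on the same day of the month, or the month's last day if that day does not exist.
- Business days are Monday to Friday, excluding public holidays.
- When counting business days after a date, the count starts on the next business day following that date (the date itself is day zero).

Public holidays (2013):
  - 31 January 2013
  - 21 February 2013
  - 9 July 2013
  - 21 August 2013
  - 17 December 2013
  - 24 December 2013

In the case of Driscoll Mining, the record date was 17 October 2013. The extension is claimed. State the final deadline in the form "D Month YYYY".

27 December 2013

Counting 7 business days after 17 October 2013 (skipping weekends and listed holidays) reaches 28 October 2013.
28 October 2013 (Monday) is already a business day.
Applying the 2 months extension: 2 months after 28 October 2013 is 28 December 2013.
28 December 2013 falls on a Saturday. Rolling to the preceding business day gives 27 December 2013, a Friday.
The final due date is 27 December 2013.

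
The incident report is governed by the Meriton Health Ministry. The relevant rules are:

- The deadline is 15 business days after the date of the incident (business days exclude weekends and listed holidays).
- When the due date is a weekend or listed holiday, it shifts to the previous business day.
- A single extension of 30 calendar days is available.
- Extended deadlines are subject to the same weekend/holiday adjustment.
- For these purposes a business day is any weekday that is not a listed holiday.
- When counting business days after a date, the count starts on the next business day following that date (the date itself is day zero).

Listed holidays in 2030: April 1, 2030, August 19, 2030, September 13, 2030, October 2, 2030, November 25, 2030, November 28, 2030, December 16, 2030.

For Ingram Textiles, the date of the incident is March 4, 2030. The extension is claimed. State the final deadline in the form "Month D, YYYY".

April 24, 2030

15 business days after March 4, 2030, excluding weekends and holidays, is March 25, 2030.
March 25, 2030 falls on a Monday, which is a business day, so no adjustment is needed.
The 30-calendar-day extension moves the deadline from March 25, 2030 to April 24, 2030.
Since April 24, 2030 is a Wednesday and not a holiday, the date is unchanged.
So the filing is due April 24, 2030.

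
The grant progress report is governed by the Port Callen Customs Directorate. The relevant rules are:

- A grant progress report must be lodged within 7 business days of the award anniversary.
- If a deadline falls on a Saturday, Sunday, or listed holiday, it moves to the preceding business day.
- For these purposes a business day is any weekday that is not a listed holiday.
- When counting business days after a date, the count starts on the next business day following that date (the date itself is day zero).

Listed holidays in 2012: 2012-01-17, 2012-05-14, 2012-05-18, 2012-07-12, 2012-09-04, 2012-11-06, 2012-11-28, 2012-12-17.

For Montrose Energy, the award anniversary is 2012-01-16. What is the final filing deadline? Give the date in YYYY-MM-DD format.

2012-01-26

7 business days after 2012-01-16, excluding weekends and holidays, is 2012-01-26.
2012-01-26 is a Thursday and not a listed holiday, so it stands.
Deadline: 2012-01-26.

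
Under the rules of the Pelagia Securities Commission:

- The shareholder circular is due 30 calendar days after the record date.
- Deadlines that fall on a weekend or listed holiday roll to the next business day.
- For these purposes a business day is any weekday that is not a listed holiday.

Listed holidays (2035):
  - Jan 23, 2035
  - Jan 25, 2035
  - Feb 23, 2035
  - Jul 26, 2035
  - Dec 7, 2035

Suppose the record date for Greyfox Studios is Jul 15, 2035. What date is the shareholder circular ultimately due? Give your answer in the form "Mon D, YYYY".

Aug 14, 2035

Adding 30 calendar days to Jul 15, 2035 gives Aug 14, 2035.
Aug 14, 2035 falls on a Tuesday, which is a business day, so no adjustment is needed.
The final due date is Aug 14, 2035.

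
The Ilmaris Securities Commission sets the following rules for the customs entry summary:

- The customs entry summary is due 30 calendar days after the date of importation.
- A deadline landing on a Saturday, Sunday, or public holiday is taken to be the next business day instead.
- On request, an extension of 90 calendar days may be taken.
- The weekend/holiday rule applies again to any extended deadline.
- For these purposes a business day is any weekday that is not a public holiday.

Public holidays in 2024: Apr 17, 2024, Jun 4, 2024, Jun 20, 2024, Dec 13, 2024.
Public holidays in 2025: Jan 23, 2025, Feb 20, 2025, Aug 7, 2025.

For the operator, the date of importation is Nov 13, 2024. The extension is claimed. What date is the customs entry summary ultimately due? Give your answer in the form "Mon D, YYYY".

Mar 17, 2025

Adding 30 calendar days to Nov 13, 2024 gives Dec 13, 2024.
Dec 13, 2024 is a listed holiday, so it moves to the next business day, Dec 16, 2024 (Monday).
The 90-calendar-day extension moves the deadline from Dec 16, 2024 to Mar 16, 2025.
Because Mar 16, 2025 is a Sunday, the deadline becomes Mar 17, 2025 (Monday).
So the filing is due Mar 17, 2025.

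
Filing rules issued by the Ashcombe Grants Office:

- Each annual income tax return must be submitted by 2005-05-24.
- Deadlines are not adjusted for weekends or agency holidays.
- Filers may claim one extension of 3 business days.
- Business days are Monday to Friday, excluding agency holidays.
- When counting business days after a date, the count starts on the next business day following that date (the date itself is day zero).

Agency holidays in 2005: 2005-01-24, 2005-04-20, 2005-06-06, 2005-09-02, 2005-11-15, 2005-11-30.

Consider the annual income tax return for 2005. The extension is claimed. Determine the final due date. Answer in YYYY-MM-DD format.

2005-05-27

Start from the fixed due date, 2005-05-24.
2005-05-24 is a Tuesday; no weekend or holiday adjustment applies.
Counting 3 further business days from 2005-05-24 reaches 2005-05-27.
2005-05-27 is a Friday; no weekend or holiday adjustment applies.
Deadline: 2005-05-27.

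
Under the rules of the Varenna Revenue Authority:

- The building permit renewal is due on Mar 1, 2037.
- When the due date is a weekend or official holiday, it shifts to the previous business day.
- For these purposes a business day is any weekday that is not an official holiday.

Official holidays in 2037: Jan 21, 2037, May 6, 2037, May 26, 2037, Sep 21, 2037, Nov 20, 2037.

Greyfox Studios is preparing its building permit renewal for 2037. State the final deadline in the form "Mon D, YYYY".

The stated deadline is Mar 1, 2037.
Because Mar 1, 2037 is a Sunday, the deadline becomes Feb 27, 2037 (Friday).
Deadline: Feb 27, 2037.

Feb 27, 2037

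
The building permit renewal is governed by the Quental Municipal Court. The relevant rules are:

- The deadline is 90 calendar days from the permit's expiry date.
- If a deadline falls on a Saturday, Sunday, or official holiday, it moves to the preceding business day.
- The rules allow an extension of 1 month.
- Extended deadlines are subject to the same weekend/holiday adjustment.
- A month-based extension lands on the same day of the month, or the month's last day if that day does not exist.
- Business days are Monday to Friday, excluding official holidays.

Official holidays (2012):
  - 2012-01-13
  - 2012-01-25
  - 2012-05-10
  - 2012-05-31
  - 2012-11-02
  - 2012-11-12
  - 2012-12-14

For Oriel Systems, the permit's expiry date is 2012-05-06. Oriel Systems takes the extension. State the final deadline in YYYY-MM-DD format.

2012-09-03

Adding 90 calendar days to 2012-05-06 gives 2012-08-04.
2012-08-04 falls on a Saturday. Rolling to the preceding business day gives 2012-08-03, a Friday.
Applying the 1 month extension: 1 month after 2012-08-03 is 2012-09-03.
2012-09-03 (Monday) is already a business day.
Deadline: 2012-09-03.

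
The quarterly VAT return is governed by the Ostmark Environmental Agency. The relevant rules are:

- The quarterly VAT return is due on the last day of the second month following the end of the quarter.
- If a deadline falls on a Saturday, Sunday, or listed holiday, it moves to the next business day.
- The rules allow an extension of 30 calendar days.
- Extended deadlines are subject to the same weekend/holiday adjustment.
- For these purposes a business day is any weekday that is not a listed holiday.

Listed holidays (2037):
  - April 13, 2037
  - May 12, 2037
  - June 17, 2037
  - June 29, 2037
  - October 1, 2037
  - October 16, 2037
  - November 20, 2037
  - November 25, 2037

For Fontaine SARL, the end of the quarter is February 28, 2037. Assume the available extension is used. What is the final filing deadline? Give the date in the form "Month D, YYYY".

2 months after February 28, 2037 is April 2037; that month ends on April 30, 2037.
Since April 30, 2037 is a Thursday and not a holiday, the date is unchanged.
Add the 30 calendar-day extension to April 30, 2037: May 30, 2037.
May 30, 2037 is a Saturday; the next business day is June 1, 2037 (Monday).
So the filing is due June 1, 2037.

June 1, 2037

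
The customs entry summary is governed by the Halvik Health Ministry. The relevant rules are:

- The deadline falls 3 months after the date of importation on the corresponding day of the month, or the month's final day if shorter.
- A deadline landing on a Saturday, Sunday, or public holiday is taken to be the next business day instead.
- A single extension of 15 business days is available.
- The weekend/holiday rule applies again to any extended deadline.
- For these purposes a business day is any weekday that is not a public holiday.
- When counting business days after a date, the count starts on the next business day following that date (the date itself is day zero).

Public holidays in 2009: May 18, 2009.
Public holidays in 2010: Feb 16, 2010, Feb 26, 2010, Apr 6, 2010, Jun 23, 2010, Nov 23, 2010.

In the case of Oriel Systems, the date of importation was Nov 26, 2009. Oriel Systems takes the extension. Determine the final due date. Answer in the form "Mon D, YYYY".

Mar 22, 2010

Moving 3 months forward from Nov 26, 2009 on the corresponding day gives Feb 26, 2010.
Because Feb 26, 2010 is a listed holiday, the deadline becomes Mar 1, 2010 (Monday).
The 15-business-day extension runs from Mar 1, 2010 to Mar 22, 2010.
Mar 22, 2010 is a Monday and not a listed holiday, so it stands.
So the filing is due Mar 22, 2010.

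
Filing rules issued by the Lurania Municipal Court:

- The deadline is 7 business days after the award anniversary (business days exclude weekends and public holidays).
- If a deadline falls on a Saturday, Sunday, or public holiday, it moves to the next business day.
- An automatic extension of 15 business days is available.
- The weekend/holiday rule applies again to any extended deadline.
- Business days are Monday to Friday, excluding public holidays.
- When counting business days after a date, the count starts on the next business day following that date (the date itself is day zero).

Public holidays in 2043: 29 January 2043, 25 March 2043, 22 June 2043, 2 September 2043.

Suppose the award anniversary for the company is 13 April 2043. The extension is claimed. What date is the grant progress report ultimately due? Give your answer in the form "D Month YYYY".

13 May 2043

Starting the day after 13 April 2043 and counting 7 business days lands on 22 April 2043.
22 April 2043 falls on a Wednesday, which is a business day, so no adjustment is needed.
Applying the 15-business-day extension: 15 business days after 22 April 2043 is 13 May 2043.
13 May 2043 (Wednesday) is already a business day.
So the filing is due 13 May 2043.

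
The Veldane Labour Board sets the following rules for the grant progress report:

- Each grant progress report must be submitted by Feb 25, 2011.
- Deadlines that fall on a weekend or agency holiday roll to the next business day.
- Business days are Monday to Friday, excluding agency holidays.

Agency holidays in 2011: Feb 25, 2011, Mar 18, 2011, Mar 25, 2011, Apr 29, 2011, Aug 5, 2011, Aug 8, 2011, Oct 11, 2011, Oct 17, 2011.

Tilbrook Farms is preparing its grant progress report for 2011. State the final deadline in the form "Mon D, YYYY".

Feb 28, 2011

Start from the fixed due date, Feb 25, 2011.
Because Feb 25, 2011 is a listed holiday, the deadline becomes Feb 28, 2011 (Monday).
Final deadline: Feb 28, 2011.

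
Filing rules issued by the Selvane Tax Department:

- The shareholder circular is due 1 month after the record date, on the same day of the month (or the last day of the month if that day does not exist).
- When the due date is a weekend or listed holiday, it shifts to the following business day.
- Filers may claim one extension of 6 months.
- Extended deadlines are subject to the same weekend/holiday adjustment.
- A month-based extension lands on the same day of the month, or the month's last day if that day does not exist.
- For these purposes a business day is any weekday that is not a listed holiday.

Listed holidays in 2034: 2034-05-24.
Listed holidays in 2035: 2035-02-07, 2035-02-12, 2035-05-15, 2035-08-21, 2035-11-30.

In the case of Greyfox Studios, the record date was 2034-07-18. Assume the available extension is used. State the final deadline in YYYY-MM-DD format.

Moving 1 month forward from 2034-07-18 on the corresponding day gives 2034-08-18.
Since 2034-08-18 is a Friday and not a holiday, the date is unchanged.
Add 6 months to 2034-08-18: 2035-02-18.
2035-02-18 is a Sunday, so it moves to the next business day, 2035-02-19 (Monday).
Final deadline: 2035-02-19.

2035-02-19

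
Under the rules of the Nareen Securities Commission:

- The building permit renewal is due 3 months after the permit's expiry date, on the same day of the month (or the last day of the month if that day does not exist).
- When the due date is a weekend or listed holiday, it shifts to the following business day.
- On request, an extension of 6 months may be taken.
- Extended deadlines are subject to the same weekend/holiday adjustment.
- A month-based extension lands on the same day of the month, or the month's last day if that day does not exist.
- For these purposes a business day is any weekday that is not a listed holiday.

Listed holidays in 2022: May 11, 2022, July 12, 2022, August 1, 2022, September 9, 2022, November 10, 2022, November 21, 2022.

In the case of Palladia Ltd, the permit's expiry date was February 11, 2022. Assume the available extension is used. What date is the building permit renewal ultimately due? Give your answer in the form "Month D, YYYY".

November 14, 2022

3 months after February 11, 2022, on the same day of the month, is May 11, 2022.
May 11, 2022 is a listed holiday, so it moves to the next business day, May 12, 2022 (Thursday).
Add 6 months to May 12, 2022: November 12, 2022.
November 12, 2022 is a Saturday; the next business day is November 14, 2022 (Monday).
The final due date is November 14, 2022.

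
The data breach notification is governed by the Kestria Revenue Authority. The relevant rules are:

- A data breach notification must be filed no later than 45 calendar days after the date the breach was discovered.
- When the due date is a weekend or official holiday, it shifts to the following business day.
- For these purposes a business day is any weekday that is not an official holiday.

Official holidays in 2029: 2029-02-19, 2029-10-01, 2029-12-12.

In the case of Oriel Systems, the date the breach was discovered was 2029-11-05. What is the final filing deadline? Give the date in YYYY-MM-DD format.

From 2029-11-05, 45 calendar days later is 2029-12-20.
2029-12-20 falls on a Thursday, which is a business day, so no adjustment is needed.
So the filing is due 2029-12-20.

2029-12-20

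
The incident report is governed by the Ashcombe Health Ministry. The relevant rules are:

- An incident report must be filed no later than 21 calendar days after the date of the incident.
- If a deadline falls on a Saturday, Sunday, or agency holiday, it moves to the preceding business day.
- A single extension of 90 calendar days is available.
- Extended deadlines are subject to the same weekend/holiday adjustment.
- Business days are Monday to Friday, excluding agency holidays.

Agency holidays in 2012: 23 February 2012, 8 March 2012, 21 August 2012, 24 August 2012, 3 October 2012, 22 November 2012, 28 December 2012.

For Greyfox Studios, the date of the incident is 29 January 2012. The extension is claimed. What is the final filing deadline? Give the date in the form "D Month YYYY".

17 May 2012

Adding 21 calendar days to 29 January 2012 gives 19 February 2012.
19 February 2012 is a Sunday; the preceding business day is 17 February 2012 (Friday).
Add the 90 calendar-day extension to 17 February 2012: 17 May 2012.
17 May 2012 is a Thursday and not a listed holiday, so it stands.
So the filing is due 17 May 2012.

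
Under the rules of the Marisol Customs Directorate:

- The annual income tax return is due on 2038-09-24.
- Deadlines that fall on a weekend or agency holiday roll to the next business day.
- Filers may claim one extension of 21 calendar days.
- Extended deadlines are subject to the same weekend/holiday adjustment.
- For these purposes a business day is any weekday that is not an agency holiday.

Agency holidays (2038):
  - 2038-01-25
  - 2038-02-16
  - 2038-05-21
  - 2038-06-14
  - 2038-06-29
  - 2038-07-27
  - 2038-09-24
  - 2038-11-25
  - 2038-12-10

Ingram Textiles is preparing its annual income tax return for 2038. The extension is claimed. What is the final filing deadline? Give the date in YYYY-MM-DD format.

The statutory due date is 2038-09-24.
2038-09-24 falls on a listed holiday. Rolling to the next business day gives 2038-09-27, a Monday.
The 21-calendar-day extension moves the deadline from 2038-09-27 to 2038-10-18.
2038-10-18 falls on a Monday, which is a business day, so no adjustment is needed.
The final due date is 2038-10-18.

2038-10-18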